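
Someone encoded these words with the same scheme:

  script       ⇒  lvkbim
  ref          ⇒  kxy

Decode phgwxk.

wonder

Compare letters: s→l is +19, c→v is +19, r→k is +19 — a constant shift. This is a Caesar cipher with shift 19.
Decoding phgwxk: p−19=w, h−19=o, g−19=n, w−19=d, x−19=e, k−19=r.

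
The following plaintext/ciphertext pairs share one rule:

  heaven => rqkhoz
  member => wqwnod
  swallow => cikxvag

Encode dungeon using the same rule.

Shifts by position in heaven: pos 0: h→r (+10), pos 1: e→q (+12), pos 2: a→k (+10), pos 3: v→h (+12) — repeating every 2. It's a Vigenère-style cipher with numeric key [10,12]: position i shifts by key[i mod 2].
Applying it to dungeon: d+10=n, u+12=g, n+10=x, g+12=s, e+10=o, o+12=a, n+10=x.

ngxsoax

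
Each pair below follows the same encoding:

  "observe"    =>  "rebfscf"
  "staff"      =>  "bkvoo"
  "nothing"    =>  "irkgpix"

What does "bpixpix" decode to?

o(14)→r(17) and b(1)→e(4) fit y≡9x+21 (mod 26); the inverse of 9 mod 26 is 3. Each letter's alphabet position (a=0..z=25) is mapped through 9·x+21 mod 26 — an affine cipher.
Reversing it on bpixpix: b(1)→3·(1−21)≡18=s; p(15)→3·(15−21)≡8=i; i(8)→3·(8−21)≡13=n; x(23)→3·(23−21)≡6=g; p(15)→3·(15−21)≡8=i; i(8)→3·(8−21)≡13=n; x(23)→3·(23−21)≡6=g (all mod 26).

singing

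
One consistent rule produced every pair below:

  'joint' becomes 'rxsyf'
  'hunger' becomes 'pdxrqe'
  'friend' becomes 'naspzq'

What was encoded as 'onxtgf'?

genius

The shift increases by 1 at each position, starting from +8: 8, 9, 10, ….
Reversing it on onxtgf: o−8=g, n−9=e, x−10=n, t−11=i, g−12=u, f−13=s.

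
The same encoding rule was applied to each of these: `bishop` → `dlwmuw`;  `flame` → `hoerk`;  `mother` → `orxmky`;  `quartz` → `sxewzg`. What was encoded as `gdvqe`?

early

In bishop: b→d is +2, i→l is +3, s→w is +4, h→m is +5 — the shift increases by 1 each position. The shift increases by 1 at each position, starting from +2: 2, 3, 4, ….
Undoing it on gdvqe: g−2=e, d−3=a, v−4=r, q−5=l, e−6=y.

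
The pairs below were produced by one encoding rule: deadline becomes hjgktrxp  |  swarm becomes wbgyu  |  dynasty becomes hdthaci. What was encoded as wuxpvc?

sprint

In deadline: d→h is +4, e→j is +5, a→g is +6, d→k is +7 — the shift increases by 1 each position. Each letter shifts forward by (position + 4), i.e. 4, 5, 6, … — the shift grows by one for each successive letter.
Undoing it on wuxpvc: w−4=s, u−5=p, x−6=r, p−7=i, v−8=n, c−9=t.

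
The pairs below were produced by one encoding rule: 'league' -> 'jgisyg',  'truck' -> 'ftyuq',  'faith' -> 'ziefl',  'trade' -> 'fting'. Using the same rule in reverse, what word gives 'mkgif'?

l(11)→j(9) and e(4)→g(6) fit y≡19x+8 (mod 26); the inverse of 19 mod 26 is 11. This is an affine cipher: with a=0,…,z=25, each position x becomes (19x+8) mod 26.
Decoding mkgif: m(12)→11·(12−8)≡18=s; k(10)→11·(10−8)≡22=w; g(6)→11·(6−8)≡4=e; i(8)→11·(8−8)≡0=a; f(5)→11·(5−8)≡19=t (all mod 26).

sweat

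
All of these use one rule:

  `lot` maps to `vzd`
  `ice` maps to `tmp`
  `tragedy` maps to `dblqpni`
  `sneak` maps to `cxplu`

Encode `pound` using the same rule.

The shift depends on letter class: consonant l→v is +10, but vowel o→z is +11. Two shifts are in play — +11 for a/e/i/o/u, +10 for every other letter.
Applying it to pound: p(cons)+10=z, o(vowel)+11=z, u(vowel)+11=f, n(cons)+10=x, d(cons)+10=n.

zzfxn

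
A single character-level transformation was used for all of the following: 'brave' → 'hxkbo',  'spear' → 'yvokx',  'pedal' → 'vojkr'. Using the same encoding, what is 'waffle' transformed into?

The shift depends on letter class: consonant b→h is +6, but vowel a→k is +10. Two shifts are in play — +10 for a/e/i/o/u, +6 for every other letter.
For waffle: w(cons)+6=c, a(vowel)+10=k, f(cons)+6=l, f(cons)+6=l, l(cons)+6=r, e(vowel)+10=o.

ckllro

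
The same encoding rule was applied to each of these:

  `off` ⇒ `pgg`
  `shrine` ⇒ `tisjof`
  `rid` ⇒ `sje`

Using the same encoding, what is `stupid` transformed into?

tuvqje

Compare letters: o→p is +1, f→g is +1, f→g is +1 — a constant shift. This is a Caesar cipher with shift 1.
For stupid: s+1=t, t+1=u, u+1=v, p+1=q, i+1=j, d+1=e.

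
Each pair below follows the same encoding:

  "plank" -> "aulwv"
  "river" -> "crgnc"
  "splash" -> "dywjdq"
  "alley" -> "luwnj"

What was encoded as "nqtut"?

It's a Vigenère-style cipher with numeric key [11,9]: position i shifts by key[i mod 2].
Undoing it on nqtut: n−11=c, q−9=h, t−11=i, u−9=l, t−11=i.

chili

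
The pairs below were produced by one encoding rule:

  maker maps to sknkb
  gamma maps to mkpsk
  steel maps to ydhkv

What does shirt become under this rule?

yrlxd

Shifts by position in maker: pos 0: m→s (+6), pos 1: a→k (+10), pos 2: k→n (+3), pos 3: e→k (+6), pos 4: r→b (+10) — repeating every 3. A repeating key of period 3 is used — shifts +6, +10, +3 over and over.
Applying it to shirt: s+6=y, h+10=r, i+3=l, r+6=x, t+10=d.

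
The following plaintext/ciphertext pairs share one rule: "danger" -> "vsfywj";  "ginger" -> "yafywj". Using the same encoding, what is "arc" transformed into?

sju

Compare letters: d→v is +18, a→s is +18, n→f is +18 — a constant shift. It's a constant shift of +18 (ROT18).
On arc: a+18=s, r+18=j, c+18=u.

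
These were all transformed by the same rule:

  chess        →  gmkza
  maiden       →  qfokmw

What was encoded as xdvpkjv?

In chess: c→g is +4, h→m is +5, e→k is +6, s→z is +7 — the shift increases by 1 each position. Letter i (0-indexed) is shifted by i+4, so successive shifts are 4, 5, 6, ….
Undoing it on xdvpkjv: x−4=t, d−5=y, v−6=p, p−7=i, k−8=c, j−9=a, v−10=l.

typical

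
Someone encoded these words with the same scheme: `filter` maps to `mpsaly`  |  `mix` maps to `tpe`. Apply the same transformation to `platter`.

wshaaly

Each letter is shifted forward by 7 in the alphabet (a Caesar shift of +7).
On platter: p+7=w, l+7=s, a+7=h, t+7=a, t+7=a, e+7=l, r+7=y.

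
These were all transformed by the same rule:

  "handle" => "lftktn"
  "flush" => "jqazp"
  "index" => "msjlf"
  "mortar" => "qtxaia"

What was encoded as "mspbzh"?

In handle: h→l is +4, a→f is +5, n→t is +6, d→k is +7 — the shift increases by 1 each position. Each letter shifts forward by (position + 4), i.e. 4, 5, 6, … — the shift grows by one for each successive letter.
Decoding mspbzh: m−4=i, s−5=n, p−6=j, b−7=u, z−8=r, h−9=y.

injury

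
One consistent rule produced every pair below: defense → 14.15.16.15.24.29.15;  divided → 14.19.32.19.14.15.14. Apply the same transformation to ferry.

16.15.28.28.35

d is letter #4 and maps to 14: an offset of 10. Letters become their 1-based position plus 10 (so a→11, b→12, …).
Applying it to ferry: f=6→16, e=5→15, r=18→28, r=18→28, y=25→35.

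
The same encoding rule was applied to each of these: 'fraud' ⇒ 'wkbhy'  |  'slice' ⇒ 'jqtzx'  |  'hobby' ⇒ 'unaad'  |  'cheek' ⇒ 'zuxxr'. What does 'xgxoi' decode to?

event

f(5)→w(22) and r(17)→k(10) fit y≡25x+1 (mod 26); the inverse of 25 mod 26 is 25. Each letter's alphabet position (a=0..z=25) is mapped through 25·x+1 mod 26 — an affine cipher.
Undoing it on xgxoi: x(23)→25·(23−1)≡4=e; g(6)→25·(6−1)≡21=v; x(23)→25·(23−1)≡4=e; o(14)→25·(14−1)≡13=n; i(8)→25·(8−1)≡19=t (all mod 26).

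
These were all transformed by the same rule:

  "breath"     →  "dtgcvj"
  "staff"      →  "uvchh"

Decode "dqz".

box

Every letter moves 2 places later in the alphabet, wrapping around z→a.
Reversing it on dqz: d−2=b, q−2=o, z−2=x.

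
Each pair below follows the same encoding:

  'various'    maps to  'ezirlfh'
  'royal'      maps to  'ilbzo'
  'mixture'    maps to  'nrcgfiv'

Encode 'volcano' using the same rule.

eloxzml

Each pair mirrors across the alphabet (v↔e, a↔z, r↔i): positions sum to 25. Each letter is replaced by its mirror in the alphabet: a↔z, b↔y, c↔x, and so on (the Atbash cipher).
Applying it to volcano: v↔e, o↔l, l↔o, c↔x, a↔z, n↔m, o↔l.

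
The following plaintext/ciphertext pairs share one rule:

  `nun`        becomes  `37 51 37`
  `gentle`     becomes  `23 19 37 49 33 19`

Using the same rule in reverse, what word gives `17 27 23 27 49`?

n(#14)→37 and u(#21)→51: differences scale by 2, so n = 2·pos + 9. The formula is n = 2×(alphabet index, a=1) + 9.
Decoding 17 27 23 27 49: 17→(17−9)÷2=4=d, 27→(27−9)÷2=9=i, 23→(23−9)÷2=7=g, 27→(27−9)÷2=9=i, 49→(49−9)÷2=20=t.

digit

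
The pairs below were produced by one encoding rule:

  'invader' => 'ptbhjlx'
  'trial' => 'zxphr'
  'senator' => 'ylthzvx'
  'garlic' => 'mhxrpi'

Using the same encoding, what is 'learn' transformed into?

The shift depends on letter class: consonant n→t is +6, but vowel i→p is +7. Two shifts are in play — +7 for a/e/i/o/u, +6 for every other letter.
For learn: l(cons)+6=r, e(vowel)+7=l, a(vowel)+7=h, r(cons)+6=x, n(cons)+6=t.

rlhxt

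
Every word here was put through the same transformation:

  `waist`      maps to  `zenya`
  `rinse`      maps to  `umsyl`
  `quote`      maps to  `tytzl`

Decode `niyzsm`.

kettle

In waist: w→z is +3, a→e is +4, i→n is +5, s→y is +6 — the shift increases by 1 each position. Letter i (0-indexed) is shifted by i+3, so successive shifts are 3, 4, 5, ….
Undoing it on niyzsm: n−3=k, i−4=e, y−5=t, z−6=t, s−7=l, m−8=e.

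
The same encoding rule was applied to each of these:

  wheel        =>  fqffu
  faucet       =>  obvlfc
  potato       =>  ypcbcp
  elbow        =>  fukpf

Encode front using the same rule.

oapwc

The shift depends on letter class: consonant w→f is +9, but vowel e→f is +1. The rule splits by letter class: vowels +1, consonants +9.
For front: f(cons)+9=o, r(cons)+9=a, o(vowel)+1=p, n(cons)+9=w, t(cons)+9=c.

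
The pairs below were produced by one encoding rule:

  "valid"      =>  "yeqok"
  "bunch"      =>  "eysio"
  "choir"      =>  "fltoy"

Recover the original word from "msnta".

joint

Letter i (0-indexed) is shifted by i+3, so successive shifts are 3, 4, 5, ….
Decoding msnta: m−3=j, s−4=o, n−5=i, t−6=n, a−7=t.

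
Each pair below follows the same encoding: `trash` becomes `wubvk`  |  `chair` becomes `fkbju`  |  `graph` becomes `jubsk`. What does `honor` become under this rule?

kpqpu

The shift depends on letter class: consonant t→w is +3, but vowel a→b is +1. Two shifts are in play — +1 for a/e/i/o/u, +3 for every other letter.
On honor: h(cons)+3=k, o(vowel)+1=p, n(cons)+3=q, o(vowel)+1=p, r(cons)+3=u.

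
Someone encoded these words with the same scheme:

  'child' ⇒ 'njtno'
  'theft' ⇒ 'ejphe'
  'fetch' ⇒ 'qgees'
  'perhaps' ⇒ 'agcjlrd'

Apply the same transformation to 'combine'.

nqxdtpp

Shifts by position in child: pos 0: c→n (+11), pos 1: h→j (+2), pos 2: i→t (+11), pos 3: l→n (+2) — repeating every 2. A repeating key of period 2 is used — shifts +11, +2 over and over.
On combine: c+11=n, o+2=q, m+11=x, b+2=d, i+11=t, n+2=p, e+11=p.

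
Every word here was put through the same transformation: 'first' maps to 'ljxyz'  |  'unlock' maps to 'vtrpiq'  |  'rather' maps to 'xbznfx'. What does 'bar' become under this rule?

The shift depends on letter class: consonant f→l is +6, but vowel i→j is +1. The rule splits by letter class: vowels +1, consonants +6.
For bar: b(cons)+6=h, a(vowel)+1=b, r(cons)+6=x.

hbx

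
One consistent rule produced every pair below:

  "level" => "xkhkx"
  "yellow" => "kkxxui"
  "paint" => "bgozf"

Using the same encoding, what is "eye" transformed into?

The shift depends on letter class: consonant l→x is +12, but vowel e→k is +6. Two shifts are in play — +6 for a/e/i/o/u, +12 for every other letter.
Applying it to eye: e(vowel)+6=k, y(cons)+12=k, e(vowel)+6=k.

kkk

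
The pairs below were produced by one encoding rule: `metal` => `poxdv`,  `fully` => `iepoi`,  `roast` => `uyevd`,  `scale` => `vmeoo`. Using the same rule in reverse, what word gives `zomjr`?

weigh

Shifts by position in metal: pos 0: m→p (+3), pos 1: e→o (+10), pos 2: t→x (+4), pos 3: a→d (+3), pos 4: l→v (+10) — repeating every 3. It's a Vigenère-style cipher with numeric key [3,10,4]: position i shifts by key[i mod 3].
Reversing it on zomjr: z−3=w, o−10=e, m−4=i, j−3=g, r−10=h.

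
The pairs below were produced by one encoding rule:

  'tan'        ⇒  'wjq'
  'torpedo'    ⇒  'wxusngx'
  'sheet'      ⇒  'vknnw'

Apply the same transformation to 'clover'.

foxynu

The shift depends on letter class: consonant t→w is +3, but vowel a→j is +9. Vowels shift forward by 9 and consonants shift forward by 3.
Applying it to clover: c(cons)+3=f, l(cons)+3=o, o(vowel)+9=x, v(cons)+3=y, e(vowel)+9=n, r(cons)+3=u.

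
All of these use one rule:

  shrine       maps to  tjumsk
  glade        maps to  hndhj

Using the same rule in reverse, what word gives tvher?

In shrine: s→t is +1, h→j is +2, r→u is +3, i→m is +4 — the shift increases by 1 each position. The shift increases by 1 at each position, starting from +1: 1, 2, 3, ….
Decoding tvher: t−1=s, v−2=t, h−3=e, e−4=a, r−5=m.

steam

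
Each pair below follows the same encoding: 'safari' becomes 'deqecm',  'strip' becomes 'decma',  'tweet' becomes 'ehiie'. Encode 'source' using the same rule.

dsycni

The shift depends on letter class: consonant s→d is +11, but vowel a→e is +4. Vowels shift forward by 4 and consonants shift forward by 11.
On source: s(cons)+11=d, o(vowel)+4=s, u(vowel)+4=y, r(cons)+11=c, c(cons)+11=n, e(vowel)+4=i.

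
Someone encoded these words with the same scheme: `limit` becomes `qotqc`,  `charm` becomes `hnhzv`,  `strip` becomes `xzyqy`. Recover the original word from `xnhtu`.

The shift increases by 1 at each position, starting from +5: 5, 6, 7, ….
Reversing it on xnhtu: x−5=s, n−6=h, h−7=a, t−8=l, u−9=l.

shall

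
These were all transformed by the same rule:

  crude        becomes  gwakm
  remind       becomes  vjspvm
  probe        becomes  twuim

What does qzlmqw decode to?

muffin

In crude: c→g is +4, r→w is +5, u→a is +6, d→k is +7 — the shift increases by 1 each position. The shift increases by 1 at each position, starting from +4: 4, 5, 6, ….
Reversing it on qzlmqw: q−4=m, z−5=u, l−6=f, m−7=f, q−8=i, w−9=n.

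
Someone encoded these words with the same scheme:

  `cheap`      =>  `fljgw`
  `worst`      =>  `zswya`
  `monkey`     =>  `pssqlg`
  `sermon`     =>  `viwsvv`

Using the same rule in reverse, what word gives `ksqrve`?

In cheap: c→f is +3, h→l is +4, e→j is +5, a→g is +6 — the shift increases by 1 each position. The shift increases by 1 at each position, starting from +3: 3, 4, 5, ….
Decoding ksqrve: k−3=h, s−4=o, q−5=l, r−6=l, v−7=o, e−8=w.

hollow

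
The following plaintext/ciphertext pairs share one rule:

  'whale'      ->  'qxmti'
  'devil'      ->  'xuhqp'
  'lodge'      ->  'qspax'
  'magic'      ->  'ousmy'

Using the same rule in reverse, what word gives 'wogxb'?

The output letters match the input read backwards, each shifted +12: whale reversed is elahw. Two steps: reverse the string, then apply a Caesar shift of +12.
Reversing it on wogxb: shift back: w−12=k, o−12=c, g−12=u, x−12=l, b−12=p → kculp; then reverse → pluck.

pluck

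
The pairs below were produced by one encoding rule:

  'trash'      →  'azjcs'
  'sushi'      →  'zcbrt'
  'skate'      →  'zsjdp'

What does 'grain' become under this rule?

nzjsy

The shift increases by 1 at each position, starting from +7: 7, 8, 9, ….
Applying it to grain: g+7=n, r+8=z, a+9=j, i+10=s, n+11=y.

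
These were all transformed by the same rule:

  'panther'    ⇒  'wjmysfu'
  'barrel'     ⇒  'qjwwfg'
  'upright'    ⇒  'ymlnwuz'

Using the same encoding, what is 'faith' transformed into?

The output letters match the input read backwards, each shifted +5: panther reversed is rehtnap. The word is reversed, then every letter is shifted forward by 5.
Applying it to faith: reverse → htiaf; then shift: h+5=m, t+5=y, i+5=n, a+5=f, f+5=k.

mynfk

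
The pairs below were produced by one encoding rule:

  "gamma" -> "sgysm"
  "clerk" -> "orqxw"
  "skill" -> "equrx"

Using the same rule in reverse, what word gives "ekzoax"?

senior

It's a Vigenère-style cipher with numeric key [12,6]: position i shifts by key[i mod 2].
Undoing it on ekzoax: e−12=s, k−6=e, z−12=n, o−6=i, a−12=o, x−6=r.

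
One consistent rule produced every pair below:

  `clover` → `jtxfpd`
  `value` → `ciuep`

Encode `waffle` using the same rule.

diopwq

In clover: c→j is +7, l→t is +8, o→x is +9, v→f is +10 — the shift increases by 1 each position. Each letter shifts forward by (position + 7), i.e. 7, 8, 9, … — the shift grows by one for each successive letter.
For waffle: w+7=d, a+8=i, f+9=o, f+10=p, l+11=w, e+12=q.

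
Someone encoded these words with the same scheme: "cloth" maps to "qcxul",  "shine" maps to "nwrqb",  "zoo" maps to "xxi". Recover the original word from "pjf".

The output letters match the input read backwards, each shifted +9: cloth reversed is htolc. The word is reversed, then every letter is shifted forward by 9.
Reversing it on pjf: shift back: p−9=g, j−9=a, f−9=w → gaw; then reverse → wag.

wag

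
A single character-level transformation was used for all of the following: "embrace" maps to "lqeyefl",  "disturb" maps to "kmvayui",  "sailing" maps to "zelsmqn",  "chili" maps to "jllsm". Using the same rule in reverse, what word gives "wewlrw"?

Shifts by position in embrace: pos 0: e→l (+7), pos 1: m→q (+4), pos 2: b→e (+3), pos 3: r→y (+7), pos 4: a→e (+4), pos 5: c→f (+3) — repeating every 3. The shifts repeat in a cycle of length 3: positions 0,1,… shift by +7, +4, +3, then the pattern repeats.
Decoding wewlrw: w−7=p, e−4=a, w−3=t, l−7=e, r−4=n, w−3=t.

patent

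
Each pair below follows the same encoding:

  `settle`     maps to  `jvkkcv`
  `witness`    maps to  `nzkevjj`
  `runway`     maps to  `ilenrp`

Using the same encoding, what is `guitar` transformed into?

xlzkri

Compare letters: s→j is +17, e→v is +17, t→k is +17 — a constant shift. This is a Caesar cipher with shift 17.
Applying it to guitar: g+17=x, u+17=l, i+17=z, t+17=k, a+17=r, r+17=i.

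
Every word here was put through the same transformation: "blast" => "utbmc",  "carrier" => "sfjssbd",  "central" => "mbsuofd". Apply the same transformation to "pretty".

zuufsq

The output letters match the input read backwards, each shifted +1: blast reversed is tsalb. Two steps: reverse the string, then apply a Caesar shift of +1.
On pretty: reverse → ytterp; then shift: y+1=z, t+1=u, t+1=u, e+1=f, r+1=s, p+1=q.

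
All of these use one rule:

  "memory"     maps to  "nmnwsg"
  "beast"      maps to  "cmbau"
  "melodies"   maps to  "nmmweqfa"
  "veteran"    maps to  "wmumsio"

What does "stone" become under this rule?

It's a Vigenère-style cipher with numeric key [1,8]: position i shifts by key[i mod 2].
Applying it to stone: s+1=t, t+8=b, o+1=p, n+8=v, e+1=f.

tbpvf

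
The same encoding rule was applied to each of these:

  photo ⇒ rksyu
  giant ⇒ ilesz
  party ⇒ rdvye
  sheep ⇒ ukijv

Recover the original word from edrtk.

canoe

The shift increases by 1 at each position, starting from +2: 2, 3, 4, ….
Undoing it on edrtk: e−2=c, d−3=a, r−4=n, t−5=o, k−6=e.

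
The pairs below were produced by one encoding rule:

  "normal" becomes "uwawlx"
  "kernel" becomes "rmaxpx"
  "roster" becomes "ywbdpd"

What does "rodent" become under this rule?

ywmoyf

In normal: n→u is +7, o→w is +8, r→a is +9, m→w is +10 — the shift increases by 1 each position. The shift increases by 1 at each position, starting from +7: 7, 8, 9, ….
Applying it to rodent: r+7=y, o+8=w, d+9=m, e+10=o, n+11=y, t+12=f.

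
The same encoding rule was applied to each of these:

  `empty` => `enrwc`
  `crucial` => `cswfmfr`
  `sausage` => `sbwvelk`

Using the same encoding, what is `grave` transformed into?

gscyi

In empty: e→e is +0, m→n is +1, p→r is +2, t→w is +3 — the shift increases by 1 each position. The shift increases by 1 at each position, starting from +0: 0, 1, 2, ….
On grave: g+0=g, r+1=s, a+2=c, v+3=y, e+4=i.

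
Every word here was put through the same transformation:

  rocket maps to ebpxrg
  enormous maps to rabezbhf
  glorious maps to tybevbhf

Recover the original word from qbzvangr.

Compare letters: r→e is +13, o→b is +13, c→p is +13 — a constant shift. Every letter moves 13 places later in the alphabet, wrapping around z→a.
Undoing it on qbzvangr: q−13=d, b−13=o, z−13=m, v−13=i, a−13=n, n−13=a, g−13=t, r−13=e.

dominate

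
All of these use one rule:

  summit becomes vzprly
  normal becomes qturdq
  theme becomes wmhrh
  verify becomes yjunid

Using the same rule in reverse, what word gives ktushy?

A repeating key of period 2 is used — shifts +3, +5 over and over.
Reversing it on ktushy: k−3=h, t−5=o, u−3=r, s−5=n, h−3=e, y−5=t.

hornet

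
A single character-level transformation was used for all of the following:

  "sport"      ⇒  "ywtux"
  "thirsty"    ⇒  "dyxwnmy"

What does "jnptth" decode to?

cookie

The output letters match the input read backwards, each shifted +5: sport reversed is trops. Two steps: reverse the string, then apply a Caesar shift of +5.
Undoing it on jnptth: shift back: j−5=e, n−5=i, p−5=k, t−5=o, t−5=o, h−5=c → eikooc; then reverse → cookie.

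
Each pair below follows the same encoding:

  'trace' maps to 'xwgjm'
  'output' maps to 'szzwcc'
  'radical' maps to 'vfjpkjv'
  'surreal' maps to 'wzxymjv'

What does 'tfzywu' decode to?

patrol

In trace: t→x is +4, r→w is +5, a→g is +6, c→j is +7 — the shift increases by 1 each position. Each letter shifts forward by (position + 4), i.e. 4, 5, 6, … — the shift grows by one for each successive letter.
Undoing it on tfzywu: t−4=p, f−5=a, z−6=t, y−7=r, w−8=o, u−9=l.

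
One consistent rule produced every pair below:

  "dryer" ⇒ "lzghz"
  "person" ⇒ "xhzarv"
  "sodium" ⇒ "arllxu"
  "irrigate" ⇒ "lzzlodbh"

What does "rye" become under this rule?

zgh

The shift depends on letter class: consonant d→l is +8, but vowel e→h is +3. Vowels shift forward by 3 and consonants shift forward by 8.
For rye: r(cons)+8=z, y(cons)+8=g, e(vowel)+3=h.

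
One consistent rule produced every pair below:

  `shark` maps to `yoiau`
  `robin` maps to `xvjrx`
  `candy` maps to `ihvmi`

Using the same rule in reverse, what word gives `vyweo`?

In shark: s→y is +6, h→o is +7, a→i is +8, r→a is +9 — the shift increases by 1 each position. The shift increases by 1 at each position, starting from +6: 6, 7, 8, ….
Undoing it on vyweo: v−6=p, y−7=r, w−8=o, e−9=v, o−10=e.

prove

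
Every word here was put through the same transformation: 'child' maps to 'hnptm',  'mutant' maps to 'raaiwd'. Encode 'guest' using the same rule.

Letter i (0-indexed) is shifted by i+5, so successive shifts are 5, 6, 7, ….
Applying it to guest: g+5=l, u+6=a, e+7=l, s+8=a, t+9=c.

lalac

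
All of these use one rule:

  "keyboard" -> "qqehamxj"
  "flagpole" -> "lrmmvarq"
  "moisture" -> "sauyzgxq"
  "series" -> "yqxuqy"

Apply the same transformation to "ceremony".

iqxqsate

The shift depends on letter class: consonant k→q is +6, but vowel e→q is +12. Two shifts are in play — +12 for a/e/i/o/u, +6 for every other letter.
For ceremony: c(cons)+6=i, e(vowel)+12=q, r(cons)+6=x, e(vowel)+12=q, m(cons)+6=s, o(vowel)+12=a, n(cons)+6=t, y(cons)+6=e.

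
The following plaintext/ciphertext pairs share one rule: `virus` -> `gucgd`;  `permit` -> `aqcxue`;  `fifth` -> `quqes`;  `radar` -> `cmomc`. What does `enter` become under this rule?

qyeqc

Two shifts are in play — +12 for a/e/i/o/u, +11 for every other letter.
On enter: e(vowel)+12=q, n(cons)+11=y, t(cons)+11=e, e(vowel)+12=q, r(cons)+11=c.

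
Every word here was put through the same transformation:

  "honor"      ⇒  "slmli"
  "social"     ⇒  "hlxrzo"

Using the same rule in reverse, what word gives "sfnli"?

humor

Each pair mirrors across the alphabet (h↔s, o↔l, n↔m): positions sum to 25. Each letter is replaced by its mirror in the alphabet: a↔z, b↔y, c↔x, and so on (the Atbash cipher).
Decoding sfnli: s↔h, f↔u, n↔m, l↔o, i↔r.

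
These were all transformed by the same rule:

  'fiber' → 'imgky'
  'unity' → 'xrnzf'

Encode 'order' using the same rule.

In fiber: f→i is +3, i→m is +4, b→g is +5, e→k is +6 — the shift increases by 1 each position. Each letter shifts forward by (position + 3), i.e. 3, 4, 5, … — the shift grows by one for each successive letter.
On order: o+3=r, r+4=v, d+5=i, e+6=k, r+7=y.

rviky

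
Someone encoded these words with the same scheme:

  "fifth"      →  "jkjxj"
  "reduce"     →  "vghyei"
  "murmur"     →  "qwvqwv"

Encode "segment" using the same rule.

wgkqgrx

Shifts by position in fifth: pos 0: f→j (+4), pos 1: i→k (+2), pos 2: f→j (+4), pos 3: t→x (+4), pos 4: h→j (+2) — repeating every 3. It's a Vigenère-style cipher with numeric key [4,2,4]: position i shifts by key[i mod 3].
Applying it to segment: s+4=w, e+2=g, g+4=k, m+4=q, e+2=g, n+4=r, t+4=x.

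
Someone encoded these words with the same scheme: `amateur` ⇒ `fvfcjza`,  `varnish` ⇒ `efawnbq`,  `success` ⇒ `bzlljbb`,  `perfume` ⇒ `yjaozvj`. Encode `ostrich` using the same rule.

The shift depends on letter class: consonant m→v is +9, but vowel a→f is +5. Two shifts are in play — +5 for a/e/i/o/u, +9 for every other letter.
Applying it to ostrich: o(vowel)+5=t, s(cons)+9=b, t(cons)+9=c, r(cons)+9=a, i(vowel)+5=n, c(cons)+9=l, h(cons)+9=q.

tbcanlq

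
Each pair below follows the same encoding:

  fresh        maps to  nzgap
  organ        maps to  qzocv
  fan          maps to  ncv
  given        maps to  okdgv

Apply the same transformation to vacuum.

dckwwu

The shift depends on letter class: consonant f→n is +8, but vowel e→g is +2. Vowels shift forward by 2 and consonants shift forward by 8.
Applying it to vacuum: v(cons)+8=d, a(vowel)+2=c, c(cons)+8=k, u(vowel)+2=w, u(vowel)+2=w, m(cons)+8=u.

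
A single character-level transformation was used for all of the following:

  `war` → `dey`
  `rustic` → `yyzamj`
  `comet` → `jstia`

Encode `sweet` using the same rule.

zdiia

The shift depends on letter class: consonant w→d is +7, but vowel a→e is +4. Two shifts are in play — +4 for a/e/i/o/u, +7 for every other letter.
Applying it to sweet: s(cons)+7=z, w(cons)+7=d, e(vowel)+4=i, e(vowel)+4=i, t(cons)+7=a.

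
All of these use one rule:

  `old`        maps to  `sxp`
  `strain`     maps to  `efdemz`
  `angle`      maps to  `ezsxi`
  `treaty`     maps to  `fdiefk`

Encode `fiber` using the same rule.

The shift depends on letter class: consonant l→x is +12, but vowel o→s is +4. Two shifts are in play — +4 for a/e/i/o/u, +12 for every other letter.
Applying it to fiber: f(cons)+12=r, i(vowel)+4=m, b(cons)+12=n, e(vowel)+4=i, r(cons)+12=d.

rmnid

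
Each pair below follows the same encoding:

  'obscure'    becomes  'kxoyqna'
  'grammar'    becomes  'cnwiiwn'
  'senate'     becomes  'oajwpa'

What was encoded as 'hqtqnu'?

luxury

Compare letters: o→k is +22, b→x is +22, s→o is +22 — a constant shift. It's a constant shift of +22 (ROT22).
Decoding hqtqnu: h−22=l, q−22=u, t−22=x, q−22=u, n−22=r, u−22=y.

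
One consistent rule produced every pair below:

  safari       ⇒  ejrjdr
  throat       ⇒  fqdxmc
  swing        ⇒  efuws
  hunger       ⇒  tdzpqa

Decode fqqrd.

their

It's a Vigenère-style cipher with numeric key [12,9]: position i shifts by key[i mod 2].
Decoding fqqrd: f−12=t, q−9=h, q−12=e, r−9=i, d−12=r.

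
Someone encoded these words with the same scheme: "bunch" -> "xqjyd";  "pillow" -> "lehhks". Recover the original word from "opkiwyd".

It's a constant shift of +22 (ROT22).
Undoing it on opkiwyd: o−22=s, p−22=t, k−22=o, i−22=m, w−22=a, y−22=c, d−22=h.

stomach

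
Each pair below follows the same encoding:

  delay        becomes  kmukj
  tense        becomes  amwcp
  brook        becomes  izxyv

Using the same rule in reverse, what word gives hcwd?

The shift increases by 1 at each position, starting from +7: 7, 8, 9, ….
Decoding hcwd: h−7=a, c−8=u, w−9=n, d−10=t.

aunt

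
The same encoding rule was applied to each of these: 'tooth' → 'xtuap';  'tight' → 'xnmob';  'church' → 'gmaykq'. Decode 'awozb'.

In tooth: t→x is +4, o→t is +5, o→u is +6, t→a is +7 — the shift increases by 1 each position. The shift increases by 1 at each position, starting from +4: 4, 5, 6, ….
Reversing it on awozb: a−4=w, w−5=r, o−6=i, z−7=s, b−8=t.

wrist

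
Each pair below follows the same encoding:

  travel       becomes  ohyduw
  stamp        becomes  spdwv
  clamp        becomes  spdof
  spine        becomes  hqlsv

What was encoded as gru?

The output letters match the input read backwards, each shifted +3: travel reversed is levart. Two steps: reverse the string, then apply a Caesar shift of +3.
Reversing it on gru: shift back: g−3=d, r−3=o, u−3=r → dor; then reverse → rod.

rod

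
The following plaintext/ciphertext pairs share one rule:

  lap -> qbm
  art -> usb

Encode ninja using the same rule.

The output letters match the input read backwards, each shifted +1: lap reversed is pal. The word is reversed, then every letter is shifted forward by 1.
On ninja: reverse → ajnin; then shift: a+1=b, j+1=k, n+1=o, i+1=j, n+1=o.

bkojo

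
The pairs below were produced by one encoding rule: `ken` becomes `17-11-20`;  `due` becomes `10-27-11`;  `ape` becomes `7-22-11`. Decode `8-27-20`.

Each letter is replaced by its alphabet position (a=1..z=26) + 6.
Reversing it on 8-27-20: 8→(8−6)÷1=2=b, 27→(27−6)÷1=21=u, 20→(20−6)÷1=14=n.

bun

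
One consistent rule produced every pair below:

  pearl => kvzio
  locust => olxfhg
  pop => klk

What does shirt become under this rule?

Each pair mirrors across the alphabet (p↔k, e↔v, a↔z): positions sum to 25. Each letter is replaced by its mirror in the alphabet: a↔z, b↔y, c↔x, and so on (the Atbash cipher).
On shirt: s↔h, h↔s, i↔r, r↔i, t↔g.

hsrig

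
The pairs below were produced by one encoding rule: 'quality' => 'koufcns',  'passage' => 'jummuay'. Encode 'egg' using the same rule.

yaa

This is a Caesar cipher with shift 20.
For egg: e+20=y, g+20=a, g+20=a.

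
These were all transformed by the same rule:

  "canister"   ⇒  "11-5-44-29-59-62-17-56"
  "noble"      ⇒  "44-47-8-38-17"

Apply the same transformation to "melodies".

c(#3)→11 and a(#1)→5: differences scale by 3, so n = 3·pos + 2. Each letter becomes 3×(its alphabet position, a=1..z=26) + 2.
For melodies: m=13→41, e=5→17, l=12→38, o=15→47, d=4→14, i=9→29, e=5→17, s=19→59.

41-17-38-47-14-29-17-59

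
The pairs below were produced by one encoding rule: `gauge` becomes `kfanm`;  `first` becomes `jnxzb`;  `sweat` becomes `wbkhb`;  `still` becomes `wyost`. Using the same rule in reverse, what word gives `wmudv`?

The shift increases by 1 at each position, starting from +4: 4, 5, 6, ….
Undoing it on wmudv: w−4=s, m−5=h, u−6=o, d−7=w, v−8=n.

shown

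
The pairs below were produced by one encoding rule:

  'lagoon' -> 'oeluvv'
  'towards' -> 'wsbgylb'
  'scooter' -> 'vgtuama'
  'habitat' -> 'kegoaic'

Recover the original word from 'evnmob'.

Each letter shifts forward by (position + 3), i.e. 3, 4, 5, … — the shift grows by one for each successive letter.
Decoding evnmob: e−3=b, v−4=r, n−5=i, m−6=g, o−7=h, b−8=t.

bright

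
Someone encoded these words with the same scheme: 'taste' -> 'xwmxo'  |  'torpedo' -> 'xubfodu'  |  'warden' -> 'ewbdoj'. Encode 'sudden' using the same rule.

middoj

t(19)→x(23) and a(0)→w(22) fit y≡11x+22 (mod 26); the inverse of 11 mod 26 is 19. Each letter's alphabet position (a=0..z=25) is mapped through 11·x+22 mod 26 — an affine cipher.
For sudden: s(18)→11·18+22≡12=m; u(20)→11·20+22≡8=i; d(3)→11·3+22≡3=d; d(3)→11·3+22≡3=d; e(4)→11·4+22≡14=o; n(13)→11·13+22≡9=j (all mod 26).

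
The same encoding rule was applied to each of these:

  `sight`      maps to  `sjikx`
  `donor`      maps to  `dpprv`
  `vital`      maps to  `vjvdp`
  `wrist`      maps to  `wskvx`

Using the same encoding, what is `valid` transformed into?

Each letter shifts forward by its position index (0, 1, 2, …) — the shift grows by one for each successive letter.
For valid: v+0=v, a+1=b, l+2=n, i+3=l, d+4=h.

vbnlh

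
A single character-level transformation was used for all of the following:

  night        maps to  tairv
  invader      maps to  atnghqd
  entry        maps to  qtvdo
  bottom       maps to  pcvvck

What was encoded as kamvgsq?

n(13)→t(19) and i(8)→a(0) fit y≡9x+6 (mod 26); the inverse of 9 mod 26 is 3. This is an affine cipher: with a=0,…,z=25, each position x becomes (9x+6) mod 26.
Decoding kamvgsq: k(10)→3·(10−6)≡12=m; a(0)→3·(0−6)≡8=i; m(12)→3·(12−6)≡18=s; v(21)→3·(21−6)≡19=t; g(6)→3·(6−6)≡0=a; s(18)→3·(18−6)≡10=k; q(16)→3·(16−6)≡4=e (all mod 26).

mistake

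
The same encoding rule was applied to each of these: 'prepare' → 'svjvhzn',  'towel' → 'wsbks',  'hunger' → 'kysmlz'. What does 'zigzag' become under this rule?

Letter i (0-indexed) is shifted by i+3, so successive shifts are 3, 4, 5, ….
Applying it to zigzag: z+3=c, i+4=m, g+5=l, z+6=f, a+7=h, g+8=o.

cmlfho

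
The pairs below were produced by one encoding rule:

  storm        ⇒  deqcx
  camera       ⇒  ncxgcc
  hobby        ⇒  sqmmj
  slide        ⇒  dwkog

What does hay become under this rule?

scj

The shift depends on letter class: consonant s→d is +11, but vowel o→q is +2. Vowels shift forward by 2 and consonants shift forward by 11.
Applying it to hay: h(cons)+11=s, a(vowel)+2=c, y(cons)+11=j.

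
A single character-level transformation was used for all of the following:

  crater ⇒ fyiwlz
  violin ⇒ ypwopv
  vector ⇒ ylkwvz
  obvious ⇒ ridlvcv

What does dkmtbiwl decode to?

adequate

Shifts by position in crater: pos 0: c→f (+3), pos 1: r→y (+7), pos 2: a→i (+8), pos 3: t→w (+3), pos 4: e→l (+7), pos 5: r→z (+8) — repeating every 3. A repeating key of period 3 is used — shifts +3, +7, +8 over and over.
Reversing it on dkmtbiwl: d−3=a, k−7=d, m−8=e, t−3=q, b−7=u, i−8=a, w−3=t, l−7=e.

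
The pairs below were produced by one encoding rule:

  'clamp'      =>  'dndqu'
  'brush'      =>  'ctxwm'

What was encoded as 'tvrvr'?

In clamp: c→d is +1, l→n is +2, a→d is +3, m→q is +4 — the shift increases by 1 each position. The shift increases by 1 at each position, starting from +1: 1, 2, 3, ….
Reversing it on tvrvr: t−1=s, v−2=t, r−3=o, v−4=r, r−5=m.

storm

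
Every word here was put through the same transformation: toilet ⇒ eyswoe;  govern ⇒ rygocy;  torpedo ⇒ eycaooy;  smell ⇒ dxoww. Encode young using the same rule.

Vowels shift forward by 10 and consonants shift forward by 11.
On young: y(cons)+11=j, o(vowel)+10=y, u(vowel)+10=e, n(cons)+11=y, g(cons)+11=r.

jyeyr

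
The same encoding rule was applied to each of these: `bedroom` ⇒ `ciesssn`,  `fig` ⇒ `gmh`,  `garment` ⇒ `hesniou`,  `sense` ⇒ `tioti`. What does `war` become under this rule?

xes

The shift depends on letter class: consonant b→c is +1, but vowel e→i is +4. Vowels shift forward by 4 and consonants shift forward by 1.
On war: w(cons)+1=x, a(vowel)+4=e, r(cons)+1=s.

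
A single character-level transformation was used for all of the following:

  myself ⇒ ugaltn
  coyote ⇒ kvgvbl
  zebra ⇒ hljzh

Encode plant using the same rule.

xthvb

The shift depends on letter class: consonant m→u is +8, but vowel e→l is +7. The rule splits by letter class: vowels +7, consonants +8.
On plant: p(cons)+8=x, l(cons)+8=t, a(vowel)+7=h, n(cons)+8=v, t(cons)+8=b.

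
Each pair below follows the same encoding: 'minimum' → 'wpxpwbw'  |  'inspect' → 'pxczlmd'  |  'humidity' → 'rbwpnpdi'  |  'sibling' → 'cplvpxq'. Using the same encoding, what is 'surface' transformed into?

The shift depends on letter class: consonant m→w is +10, but vowel i→p is +7. The rule splits by letter class: vowels +7, consonants +10.
On surface: s(cons)+10=c, u(vowel)+7=b, r(cons)+10=b, f(cons)+10=p, a(vowel)+7=h, c(cons)+10=m, e(vowel)+7=l.

cbbphml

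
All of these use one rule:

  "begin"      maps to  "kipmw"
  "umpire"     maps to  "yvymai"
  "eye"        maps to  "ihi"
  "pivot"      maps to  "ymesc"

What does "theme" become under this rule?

cqivi

The shift depends on letter class: consonant b→k is +9, but vowel e→i is +4. Vowels shift forward by 4 and consonants shift forward by 9.
Applying it to theme: t(cons)+9=c, h(cons)+9=q, e(vowel)+4=i, m(cons)+9=v, e(vowel)+4=i.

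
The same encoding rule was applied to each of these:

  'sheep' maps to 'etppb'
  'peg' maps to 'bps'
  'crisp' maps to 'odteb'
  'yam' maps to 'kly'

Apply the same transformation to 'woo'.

The shift depends on letter class: consonant s→e is +12, but vowel e→p is +11. Vowels shift forward by 11 and consonants shift forward by 12.
For woo: w(cons)+12=i, o(vowel)+11=z, o(vowel)+11=z.

izz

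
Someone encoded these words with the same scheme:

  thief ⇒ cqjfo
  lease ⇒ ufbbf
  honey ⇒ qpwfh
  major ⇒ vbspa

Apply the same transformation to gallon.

pbuupw

Two shifts are in play — +1 for a/e/i/o/u, +9 for every other letter.
Applying it to gallon: g(cons)+9=p, a(vowel)+1=b, l(cons)+9=u, l(cons)+9=u, o(vowel)+1=p, n(cons)+9=w.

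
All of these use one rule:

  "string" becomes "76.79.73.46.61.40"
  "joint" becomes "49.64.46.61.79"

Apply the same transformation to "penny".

67.34.61.61.94

Each letter becomes 3×(its alphabet position, a=1..z=26) + 19.
For penny: p=16→67, e=5→34, n=14→61, n=14→61, y=25→94.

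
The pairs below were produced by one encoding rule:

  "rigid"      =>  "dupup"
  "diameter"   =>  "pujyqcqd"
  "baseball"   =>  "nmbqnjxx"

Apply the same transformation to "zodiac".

It's a Vigenère-style cipher with numeric key [12,12,9]: position i shifts by key[i mod 3].
On zodiac: z+12=l, o+12=a, d+9=m, i+12=u, a+12=m, c+9=l.

lamuml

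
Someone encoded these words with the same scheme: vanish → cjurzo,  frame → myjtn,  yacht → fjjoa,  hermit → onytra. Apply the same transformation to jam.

qjt

The shift depends on letter class: consonant v→c is +7, but vowel a→j is +9. Vowels shift forward by 9 and consonants shift forward by 7.
For jam: j(cons)+7=q, a(vowel)+9=j, m(cons)+7=t.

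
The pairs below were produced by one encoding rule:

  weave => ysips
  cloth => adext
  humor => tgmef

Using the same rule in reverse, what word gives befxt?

w(22)→y(24) and e(4)→s(18) fit y≡9x+8 (mod 26); the inverse of 9 mod 26 is 3. Each letter's alphabet position (a=0..z=25) is mapped through 9·x+8 mod 26 — an affine cipher.
Undoing it on befxt: b(1)→3·(1−8)≡5=f; e(4)→3·(4−8)≡14=o; f(5)→3·(5−8)≡17=r; x(23)→3·(23−8)≡19=t; t(19)→3·(19−8)≡7=h (all mod 26).

forth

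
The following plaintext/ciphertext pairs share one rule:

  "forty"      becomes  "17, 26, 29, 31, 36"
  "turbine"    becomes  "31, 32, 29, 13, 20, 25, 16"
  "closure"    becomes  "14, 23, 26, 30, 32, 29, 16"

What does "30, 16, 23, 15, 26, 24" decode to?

Each letter is replaced by its alphabet position (a=1..z=26) + 11.
Undoing it on 30, 16, 23, 15, 26, 24: 30→(30−11)÷1=19=s, 16→(16−11)÷1=5=e, 23→(23−11)÷1=12=l, 15→(15−11)÷1=4=d, 26→(26−11)÷1=15=o, 24→(24−11)÷1=13=m.

seldom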